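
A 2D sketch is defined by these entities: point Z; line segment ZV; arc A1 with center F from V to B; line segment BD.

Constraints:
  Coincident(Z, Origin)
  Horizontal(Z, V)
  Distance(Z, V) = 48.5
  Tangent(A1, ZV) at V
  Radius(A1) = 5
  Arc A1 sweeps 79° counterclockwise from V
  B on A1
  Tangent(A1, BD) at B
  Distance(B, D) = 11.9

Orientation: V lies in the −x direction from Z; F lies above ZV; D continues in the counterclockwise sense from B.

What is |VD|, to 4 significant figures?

17.29

On A1, V sits at bearing -90° from F; a 79° counterclockwise sweep puts B at bearing -11°, so B = F + 5.0·(cos -11°, sin -11°) = (-43.59, 4.046). A1 meets BD tangentially, so FB is at right angles to BD, so BD runs along (−sin -11°, cos -11°); with |BD| = 11.9, D = (-41.32, 15.73). Then |VD| = |D − V| = 17.29.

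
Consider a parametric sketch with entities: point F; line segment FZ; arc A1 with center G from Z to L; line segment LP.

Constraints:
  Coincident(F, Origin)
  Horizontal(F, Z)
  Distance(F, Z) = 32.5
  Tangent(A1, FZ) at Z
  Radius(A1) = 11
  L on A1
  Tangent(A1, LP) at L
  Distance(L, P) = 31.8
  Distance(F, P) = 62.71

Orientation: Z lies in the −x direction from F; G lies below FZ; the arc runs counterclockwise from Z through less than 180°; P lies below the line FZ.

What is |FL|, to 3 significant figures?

44.5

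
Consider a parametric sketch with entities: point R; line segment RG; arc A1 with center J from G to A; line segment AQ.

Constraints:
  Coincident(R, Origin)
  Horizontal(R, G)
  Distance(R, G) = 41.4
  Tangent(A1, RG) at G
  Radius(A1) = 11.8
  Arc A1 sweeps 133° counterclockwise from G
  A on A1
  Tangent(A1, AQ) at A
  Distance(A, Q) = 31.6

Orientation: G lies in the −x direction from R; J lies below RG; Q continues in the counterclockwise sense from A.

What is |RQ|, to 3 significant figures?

51.5

R is at the origin; R and G share the same y with |RG| = 41.4 and G on the −x side, so G = (-41.4, 0.00). A1 meets RG tangentially, so JG is at right angles to RG, so J = G + (0, -11.8) = (-41.4, -11.8). On A1, G sits at bearing 90° from J; a 133° counterclockwise sweep puts A at bearing 223°, so A = J + 11.8·(cos 223°, sin 223°) = (-50.0, -19.8). Since A1 is tangent to AQ there, JA ⟂ AQ, so AQ runs along (−sin 223°, cos 223°); with |AQ| = 31.6, Q = (-28.5, -43.0). Then |RQ| = |Q − R| = 51.5.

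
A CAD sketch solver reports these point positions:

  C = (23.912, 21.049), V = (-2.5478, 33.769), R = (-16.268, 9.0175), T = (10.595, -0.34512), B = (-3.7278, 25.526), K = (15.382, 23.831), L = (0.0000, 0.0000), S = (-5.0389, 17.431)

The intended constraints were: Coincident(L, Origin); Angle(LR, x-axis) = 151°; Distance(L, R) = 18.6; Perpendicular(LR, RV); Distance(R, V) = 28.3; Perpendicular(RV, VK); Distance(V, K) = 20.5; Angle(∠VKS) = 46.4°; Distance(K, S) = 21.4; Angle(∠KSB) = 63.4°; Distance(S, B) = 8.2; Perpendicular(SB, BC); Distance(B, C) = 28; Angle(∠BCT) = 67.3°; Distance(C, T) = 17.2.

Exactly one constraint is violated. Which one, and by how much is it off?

Distance(C, T) = 17.2 — off by 8.00.

L = (0.00, 0.00) ✓; LR at 151.0° ✓; |LR| = 18.60 ✓; ∠(LR, RV) = 90.00° ✓; |RV| = 28.30 ✓; ∠(RV, VK) = 90.00° ✓; |VK| = 20.50 ✓; ∠VKS = 46.40° ✓; |KS| = 21.40 ✓; ∠KSB = 63.40° ✓; |SB| = 8.200 ✓; ∠(SB, BC) = 90.00° ✓; |BC| = 28.00 ✓; ∠BCT = 67.30° ✓; |CT| = 25.20 ✗.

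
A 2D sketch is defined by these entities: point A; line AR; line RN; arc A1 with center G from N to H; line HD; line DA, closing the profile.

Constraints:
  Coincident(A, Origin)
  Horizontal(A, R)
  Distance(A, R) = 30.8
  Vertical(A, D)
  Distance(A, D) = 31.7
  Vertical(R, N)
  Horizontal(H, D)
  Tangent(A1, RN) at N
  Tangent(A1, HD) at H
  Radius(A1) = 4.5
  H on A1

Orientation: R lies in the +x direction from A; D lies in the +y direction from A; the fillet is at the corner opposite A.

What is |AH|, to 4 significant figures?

41.19

The virtual corner opposite A is at (30.80, 31.70). The tangent condition forces GN to be normal to RN and tangency of A1 to HD means the radius GH is perpendicular to HD, with radius 4.5, so the center G sits 4.5 in from both sides at G = (26.30, 27.20). That places the tangent points at N = (30.80, 27.20) on RN and H = (26.30, 31.70) on HD. Then |AH| = |H − A| = 41.19.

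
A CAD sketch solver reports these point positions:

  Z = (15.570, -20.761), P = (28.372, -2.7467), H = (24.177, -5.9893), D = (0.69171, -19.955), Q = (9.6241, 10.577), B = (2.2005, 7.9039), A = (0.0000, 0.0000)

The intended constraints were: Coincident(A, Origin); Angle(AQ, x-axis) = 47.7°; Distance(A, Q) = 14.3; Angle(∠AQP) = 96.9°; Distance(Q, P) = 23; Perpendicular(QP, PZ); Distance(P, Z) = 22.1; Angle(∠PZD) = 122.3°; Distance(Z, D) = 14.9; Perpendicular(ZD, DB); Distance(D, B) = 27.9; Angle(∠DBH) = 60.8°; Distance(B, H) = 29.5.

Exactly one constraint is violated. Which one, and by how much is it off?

Distance(B, H) = 29.5 — off by 3.50.

A = (0.00, 0.00) ✓; AQ at 47.70° ✓; |AQ| = 14.30 ✓; ∠AQP = 96.90° ✓; |QP| = 23.00 ✓; ∠(QP, PZ) = 90.00° ✓; |PZ| = 22.10 ✓; ∠PZD = 122.3° ✓; |ZD| = 14.90 ✓; ∠(ZD, DB) = 90.00° ✓; |DB| = 27.90 ✓; ∠DBH = 60.80° ✓; |BH| = 26.00 ✗.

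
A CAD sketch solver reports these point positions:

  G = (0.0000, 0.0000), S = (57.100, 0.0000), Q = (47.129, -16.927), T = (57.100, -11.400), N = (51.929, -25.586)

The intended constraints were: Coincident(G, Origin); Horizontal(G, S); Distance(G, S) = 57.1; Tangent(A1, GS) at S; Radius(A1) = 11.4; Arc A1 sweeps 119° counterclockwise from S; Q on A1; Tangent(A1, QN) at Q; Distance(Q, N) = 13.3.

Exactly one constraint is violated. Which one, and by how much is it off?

Distance(Q, N) = 13.3 — off by 3.40.

G = (0.00, 0.00) ✓; G.y = 0.00, S.y = 0.00 ✓; |GS| = 57.10 ✓; ∠(TS, SG) = 90.00° ✓; |TS| = 11.40 ✓; bearing(T→Q) − bearing(T→S) = 119.0° ✓; |TQ| = 11.40 ✓; ∠(TQ, QN) = 90.00° ✓; |QN| = 9.900 ✗.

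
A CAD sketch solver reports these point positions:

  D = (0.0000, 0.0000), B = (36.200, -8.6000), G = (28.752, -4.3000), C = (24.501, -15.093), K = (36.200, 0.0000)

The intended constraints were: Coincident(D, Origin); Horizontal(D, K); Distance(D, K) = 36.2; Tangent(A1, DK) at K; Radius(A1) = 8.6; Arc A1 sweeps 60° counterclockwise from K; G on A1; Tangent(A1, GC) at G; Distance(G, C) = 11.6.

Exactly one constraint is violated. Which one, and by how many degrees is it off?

Tangent(A1, GC) at G — off by 8.50°.

D = (0.00, 0.00) ✓; D.y = 0.00, K.y = 0.00 ✓; |DK| = 36.20 ✓; ∠(BK, KD) = 90.00° ✓; |BK| = 8.600 ✓; bearing(B→G) − bearing(B→K) = 60.00° ✓; |BG| = 8.600 ✓; ∠(BG, GC) = 81.50° ✗; |GC| = 11.60 ✓.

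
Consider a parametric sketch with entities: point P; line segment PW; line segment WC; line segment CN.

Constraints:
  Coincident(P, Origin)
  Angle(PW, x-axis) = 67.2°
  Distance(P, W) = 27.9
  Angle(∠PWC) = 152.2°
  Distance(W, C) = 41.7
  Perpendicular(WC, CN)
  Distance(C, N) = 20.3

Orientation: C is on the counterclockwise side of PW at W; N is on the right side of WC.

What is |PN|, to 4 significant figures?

74.27

P is at the origin; PW runs at 67.2° with length 27.9, so W = 27.9·(cos 67.2°, sin 67.2°) = (10.81, 25.72). ∠PWC = 152.2°, so WC runs at 67.2° + (180° − 152.2°) = 95.00° from the x-axis; with |WC| = 41.7, C = W + 41.7·(cos 95.00°, sin 95.00°) = (7.177, 67.26). WC ⟂ CN; with |CN| = 20.3 on the right of WC, N = C + 20.3·(0.9962, 0.08716) = (27.40, 69.03). Then |PN| = |N − P| = 74.27.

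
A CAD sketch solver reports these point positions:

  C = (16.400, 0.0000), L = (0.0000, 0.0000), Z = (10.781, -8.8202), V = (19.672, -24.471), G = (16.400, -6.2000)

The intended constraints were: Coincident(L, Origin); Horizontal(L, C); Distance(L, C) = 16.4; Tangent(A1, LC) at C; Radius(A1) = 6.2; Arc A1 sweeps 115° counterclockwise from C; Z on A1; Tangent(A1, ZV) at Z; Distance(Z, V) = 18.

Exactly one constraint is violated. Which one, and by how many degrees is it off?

Tangent(A1, ZV) at Z — off by 4.60°.

L = (0.00, 0.00) ✓; L.y = 0.00, C.y = 0.00 ✓; |LC| = 16.40 ✓; ∠(GC, CL) = 90.00° ✓; |GC| = 6.200 ✓; bearing(G→Z) − bearing(G→C) = 115.0° ✓; |GZ| = 6.200 ✓; ∠(GZ, ZV) = 85.40° ✗; |ZV| = 18.00 ✓.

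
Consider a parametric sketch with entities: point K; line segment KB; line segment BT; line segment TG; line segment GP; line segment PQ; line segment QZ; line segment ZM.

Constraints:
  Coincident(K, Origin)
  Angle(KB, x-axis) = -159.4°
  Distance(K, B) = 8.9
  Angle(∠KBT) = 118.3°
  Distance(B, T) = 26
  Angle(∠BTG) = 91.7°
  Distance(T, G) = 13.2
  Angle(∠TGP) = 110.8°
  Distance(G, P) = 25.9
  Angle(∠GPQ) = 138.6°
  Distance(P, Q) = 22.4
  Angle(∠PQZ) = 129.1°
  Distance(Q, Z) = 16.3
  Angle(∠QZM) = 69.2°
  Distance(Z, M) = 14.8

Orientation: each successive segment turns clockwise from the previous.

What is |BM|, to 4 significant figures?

9.585

K is at the origin; KB runs at -159.4° with length 8.9, so B = (-8.331, -3.131). ∠KBT = 118.3° gives BT at 138.9° from the x-axis; with |BT| = 26.0, T = (-27.92, 13.96). ∠BTG = 91.7° gives TG at 50.60° from the x-axis; with |TG| = 13.2, G = (-19.55, 24.16). ∠TGP = 110.8° gives GP at -18.60° from the x-axis; with |GP| = 25.9, P = (5.002, 15.90). ∠GPQ = 138.6° gives PQ at -60.00° from the x-axis; with |PQ| = 22.4, Q = (16.20, -3.500). ∠PQZ = 129.1° gives QZ at -110.9° from the x-axis; with |QZ| = 16.3, Z = (10.39, -18.73). ∠QZM = 69.2° gives ZM at 138.3° from the x-axis; with |ZM| = 14.8, M = (-0.6630, -8.882). Then |BM| = |M − B| = 9.585.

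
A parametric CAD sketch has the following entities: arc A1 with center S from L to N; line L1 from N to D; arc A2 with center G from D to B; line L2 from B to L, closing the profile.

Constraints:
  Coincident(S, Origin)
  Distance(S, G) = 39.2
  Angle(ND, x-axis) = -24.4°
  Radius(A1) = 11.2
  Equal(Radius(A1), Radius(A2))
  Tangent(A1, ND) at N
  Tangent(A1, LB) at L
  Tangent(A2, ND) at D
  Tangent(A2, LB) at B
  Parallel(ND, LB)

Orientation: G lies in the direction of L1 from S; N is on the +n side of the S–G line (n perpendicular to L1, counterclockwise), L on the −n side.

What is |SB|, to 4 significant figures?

40.77

The slot axis is L1's direction at -24.4°, so u = (cos -24.4°, sin -24.4°) = (0.9107, -0.4131) and n = (−sin -24.4°, cos -24.4°) = (0.4131, 0.9107). S is at the origin and G lies 39.2 along u from S, so G = 39.2·u = (35.70, -16.19). Tangency of A1 to both parallel lines with radius 11.2 puts N and L at S ± 11.2·n: N = (4.627, 10.20), L = (-4.627, -10.20). Equal radii place D and B the same way about G: D = G + 11.2·n = (40.33, -5.994), B = G − 11.2·n = (31.07, -26.39). Then |SB| = |B − S| = 40.77.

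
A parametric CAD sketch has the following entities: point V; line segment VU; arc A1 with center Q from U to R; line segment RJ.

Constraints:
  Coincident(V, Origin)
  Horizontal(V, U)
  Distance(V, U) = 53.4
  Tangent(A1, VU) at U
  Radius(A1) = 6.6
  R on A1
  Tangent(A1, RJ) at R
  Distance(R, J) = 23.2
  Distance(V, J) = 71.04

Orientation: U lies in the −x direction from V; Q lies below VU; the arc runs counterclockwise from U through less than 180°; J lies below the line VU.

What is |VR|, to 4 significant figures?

60.00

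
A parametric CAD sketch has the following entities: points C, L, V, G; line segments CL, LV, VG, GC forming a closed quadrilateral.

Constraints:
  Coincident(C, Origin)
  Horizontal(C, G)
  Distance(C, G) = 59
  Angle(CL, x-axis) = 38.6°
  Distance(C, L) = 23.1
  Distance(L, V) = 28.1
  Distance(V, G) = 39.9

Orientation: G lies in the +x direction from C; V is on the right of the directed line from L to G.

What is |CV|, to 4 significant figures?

25.33

Checks: |LV| = 28.10 ✓; |VG| = 39.90 ✓.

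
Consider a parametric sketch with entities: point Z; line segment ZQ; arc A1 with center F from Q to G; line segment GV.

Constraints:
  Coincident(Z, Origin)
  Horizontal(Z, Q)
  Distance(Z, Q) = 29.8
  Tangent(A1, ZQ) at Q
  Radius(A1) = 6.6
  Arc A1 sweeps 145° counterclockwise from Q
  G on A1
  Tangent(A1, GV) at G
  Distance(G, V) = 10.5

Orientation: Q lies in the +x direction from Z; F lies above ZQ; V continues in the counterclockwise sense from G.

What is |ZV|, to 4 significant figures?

30.81

Z is at the origin; ZQ is horizontal with |ZQ| = 29.8 and Q on the +x side, so Q = (29.80, 0.000). The tangent condition forces FQ to be normal to ZQ, so F = Q + (0, 6.6) = (29.80, 6.600). On A1, Q sits at bearing -90° from F; a 145° counterclockwise sweep puts G at bearing 55°, so G = F + 6.6·(cos 55°, sin 55°) = (33.59, 12.01). Since A1 is tangent to GV there, FG ⟂ GV, so GV runs along (−sin 55°, cos 55°); with |GV| = 10.5, V = (24.98, 18.03). Then |ZV| = |V − Z| = 30.81.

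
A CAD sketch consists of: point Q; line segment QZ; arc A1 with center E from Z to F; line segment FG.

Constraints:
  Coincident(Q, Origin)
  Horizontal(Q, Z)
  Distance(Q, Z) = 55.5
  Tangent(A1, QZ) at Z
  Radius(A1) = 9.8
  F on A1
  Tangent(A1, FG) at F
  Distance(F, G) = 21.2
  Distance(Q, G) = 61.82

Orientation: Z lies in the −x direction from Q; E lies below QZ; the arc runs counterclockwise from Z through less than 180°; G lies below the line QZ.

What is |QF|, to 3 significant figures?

65.5

Q is at the origin; QZ is horizontal with |QZ| = 55.5 and Z on the −x side, so Z = (-55.5, 0.00). Tangency of A1 to QZ means the radius EZ is perpendicular to QZ, so E = Z + (0, -9.8) = (-55.5, -9.80). Since EF ⟂ FG (tangency), |EG| = √(9.8² + 21.2²) = 23.4 regardless of where F sits on A1. So G lies on both circle(Q, 61.82) and circle(E, 23.4); the below-QZ intersection is G = (-52.3, -32.9). F is the foot of the tangent from G: F = (-63.8, -15.1).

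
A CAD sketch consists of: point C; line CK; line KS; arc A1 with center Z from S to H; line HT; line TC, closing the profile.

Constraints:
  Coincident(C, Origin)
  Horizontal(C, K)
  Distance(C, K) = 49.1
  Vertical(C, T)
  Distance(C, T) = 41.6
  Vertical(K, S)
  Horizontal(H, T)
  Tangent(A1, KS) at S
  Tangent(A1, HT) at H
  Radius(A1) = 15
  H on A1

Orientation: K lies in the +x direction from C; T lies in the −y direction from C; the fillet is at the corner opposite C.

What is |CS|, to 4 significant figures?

55.84

C is at the origin; CK is horizontal with |CK| = 49.1 and K on the +x side, so K = (49.10, 0.000). C and T share the same x with |CT| = 41.6 and T on the −y side, so T = (0.000, -41.60). The virtual corner opposite C is at (49.10, -41.60). The tangent condition forces ZS to be normal to KS and tangency of A1 to HT means the radius ZH is perpendicular to HT, with radius 15.0, so the center Z sits 15.0 in from both sides at Z = (34.10, -26.60). That places the tangent points at S = (49.10, -26.60) on KS and H = (34.10, -41.60) on HT. Then |CS| = |S − C| = 55.84.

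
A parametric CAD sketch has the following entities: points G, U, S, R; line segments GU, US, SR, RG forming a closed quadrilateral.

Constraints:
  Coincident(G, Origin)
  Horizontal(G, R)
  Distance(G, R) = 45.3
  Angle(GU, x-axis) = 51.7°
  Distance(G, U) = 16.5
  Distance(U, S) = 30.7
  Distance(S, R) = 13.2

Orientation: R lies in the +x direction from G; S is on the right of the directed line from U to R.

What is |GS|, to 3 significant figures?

34.5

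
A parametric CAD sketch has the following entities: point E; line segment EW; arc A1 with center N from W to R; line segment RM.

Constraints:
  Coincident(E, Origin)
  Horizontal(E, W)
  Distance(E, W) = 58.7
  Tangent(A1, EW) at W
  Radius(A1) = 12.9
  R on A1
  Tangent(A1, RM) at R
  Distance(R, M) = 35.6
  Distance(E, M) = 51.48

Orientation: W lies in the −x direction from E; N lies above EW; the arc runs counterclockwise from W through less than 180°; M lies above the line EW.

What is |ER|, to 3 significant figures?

47.5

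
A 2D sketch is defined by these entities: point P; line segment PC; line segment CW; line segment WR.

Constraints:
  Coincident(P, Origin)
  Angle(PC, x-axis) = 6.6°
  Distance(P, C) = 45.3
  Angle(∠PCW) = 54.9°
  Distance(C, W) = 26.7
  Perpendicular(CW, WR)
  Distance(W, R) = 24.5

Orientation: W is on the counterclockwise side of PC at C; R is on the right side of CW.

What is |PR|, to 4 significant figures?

61.57

P is at the origin; PC runs at 6.6° with length 45.3, so C = 45.3·(cos 6.6°, sin 6.6°) = (45.00, 5.207). ∠PCW = 54.9°, so CW runs at 6.6° + (180° − 54.9°) = 131.7° from the x-axis; with |CW| = 26.7, W = C + 26.7·(cos 131.7°, sin 131.7°) = (27.24, 25.14). CW is perpendicular to WR; with |WR| = 24.5 on the right of CW, R = W + 24.5·(0.7466, 0.6652) = (45.53, 41.44). Then |PR| = |R − P| = 61.57.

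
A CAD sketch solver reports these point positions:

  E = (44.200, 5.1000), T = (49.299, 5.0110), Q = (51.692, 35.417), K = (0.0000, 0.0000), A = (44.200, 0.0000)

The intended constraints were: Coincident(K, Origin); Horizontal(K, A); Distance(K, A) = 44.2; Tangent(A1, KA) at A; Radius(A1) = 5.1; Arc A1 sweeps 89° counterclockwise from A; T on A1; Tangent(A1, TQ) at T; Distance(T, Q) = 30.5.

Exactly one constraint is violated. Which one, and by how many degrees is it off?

Tangent(A1, TQ) at T — off by 3.50°.

K = (0.00, 0.00) ✓; K.y = 0.00, A.y = 0.00 ✓; |KA| = 44.20 ✓; ∠(EA, AK) = 90.00° ✓; |EA| = 5.100 ✓; bearing(E→T) − bearing(E→A) = 89.00° ✓; |ET| = 5.100 ✓; ∠(ET, TQ) = 93.50° ✗; |TQ| = 30.50 ✓.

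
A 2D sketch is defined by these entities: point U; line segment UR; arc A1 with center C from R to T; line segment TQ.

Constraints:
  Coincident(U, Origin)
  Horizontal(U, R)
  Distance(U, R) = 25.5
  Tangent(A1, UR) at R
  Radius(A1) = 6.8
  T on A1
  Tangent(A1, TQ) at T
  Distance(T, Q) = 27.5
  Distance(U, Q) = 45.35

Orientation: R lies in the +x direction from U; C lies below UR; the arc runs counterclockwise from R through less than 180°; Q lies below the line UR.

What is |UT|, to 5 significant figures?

21.250

Checks: ∠(CR, RU) = 90.00° ✓; |CT| = 6.800 ✓; ∠(CT, TQ) = 90.00° ✓; |TQ| = 27.50 ✓; |UQ| = 45.35 ✓.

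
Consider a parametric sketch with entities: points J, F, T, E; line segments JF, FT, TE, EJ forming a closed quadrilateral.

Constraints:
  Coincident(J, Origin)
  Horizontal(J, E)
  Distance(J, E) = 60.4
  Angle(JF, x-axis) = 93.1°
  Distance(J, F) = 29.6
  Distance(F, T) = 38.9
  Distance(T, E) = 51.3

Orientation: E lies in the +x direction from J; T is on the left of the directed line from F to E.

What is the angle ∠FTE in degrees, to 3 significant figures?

98.3°

J is at the origin; J and E share the same y with |JE| = 60.4 and E in +x, so E = (60.4, 0). JF runs at 93.1° with |JF| = 29.6, so F = (-1.60, 29.6). T is determined by |FT| = 38.9 and |TE| = 51.3 together: it lies at the intersection of circle(F, 38.9) and circle(E, 51.3). With |FE| = 68.7, the foot of the radical line on FE is 26.2 from F and the perpendicular offset is √(38.9² − 26.2²) = 28.8. Taking the left-of-FE solution: T = (34.4, 44.2).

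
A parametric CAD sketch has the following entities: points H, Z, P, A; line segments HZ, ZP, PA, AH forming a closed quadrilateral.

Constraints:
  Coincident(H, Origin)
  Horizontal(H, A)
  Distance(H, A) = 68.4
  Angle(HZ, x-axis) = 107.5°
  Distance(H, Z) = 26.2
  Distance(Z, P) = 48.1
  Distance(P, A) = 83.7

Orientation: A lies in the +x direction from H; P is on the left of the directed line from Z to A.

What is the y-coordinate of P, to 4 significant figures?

66.11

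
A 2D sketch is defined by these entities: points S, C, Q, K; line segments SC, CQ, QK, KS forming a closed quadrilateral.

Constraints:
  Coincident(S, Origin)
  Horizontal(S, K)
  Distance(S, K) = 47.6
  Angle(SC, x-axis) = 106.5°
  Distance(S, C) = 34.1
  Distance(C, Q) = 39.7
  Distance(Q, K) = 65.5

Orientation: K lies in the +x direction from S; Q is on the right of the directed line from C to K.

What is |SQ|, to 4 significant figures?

18.67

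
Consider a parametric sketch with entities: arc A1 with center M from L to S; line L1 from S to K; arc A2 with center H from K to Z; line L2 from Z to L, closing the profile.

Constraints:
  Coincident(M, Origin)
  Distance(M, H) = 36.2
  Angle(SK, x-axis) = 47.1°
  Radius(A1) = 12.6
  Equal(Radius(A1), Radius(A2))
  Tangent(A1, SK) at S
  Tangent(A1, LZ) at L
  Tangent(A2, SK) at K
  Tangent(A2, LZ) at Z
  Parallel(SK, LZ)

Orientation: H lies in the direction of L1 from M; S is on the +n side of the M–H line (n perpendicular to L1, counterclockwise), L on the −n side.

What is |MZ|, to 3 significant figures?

38.3

Tangency of A1 to both parallel lines with radius 12.6 puts S and L at M ± 12.6·n: S = (-9.23, 8.58), L = (9.23, -8.58). Equal radii place K and Z the same way about H: K = H + 12.6·n = (15.4, 35.1), Z = H − 12.6·n = (33.9, 17.9). Then |MZ| = |Z − M| = 38.3.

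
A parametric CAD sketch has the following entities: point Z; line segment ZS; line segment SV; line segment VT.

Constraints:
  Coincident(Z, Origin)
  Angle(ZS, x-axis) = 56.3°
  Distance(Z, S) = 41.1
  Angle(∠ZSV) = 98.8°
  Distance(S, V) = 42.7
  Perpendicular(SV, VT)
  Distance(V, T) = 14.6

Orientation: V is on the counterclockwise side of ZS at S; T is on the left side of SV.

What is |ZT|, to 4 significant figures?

55.47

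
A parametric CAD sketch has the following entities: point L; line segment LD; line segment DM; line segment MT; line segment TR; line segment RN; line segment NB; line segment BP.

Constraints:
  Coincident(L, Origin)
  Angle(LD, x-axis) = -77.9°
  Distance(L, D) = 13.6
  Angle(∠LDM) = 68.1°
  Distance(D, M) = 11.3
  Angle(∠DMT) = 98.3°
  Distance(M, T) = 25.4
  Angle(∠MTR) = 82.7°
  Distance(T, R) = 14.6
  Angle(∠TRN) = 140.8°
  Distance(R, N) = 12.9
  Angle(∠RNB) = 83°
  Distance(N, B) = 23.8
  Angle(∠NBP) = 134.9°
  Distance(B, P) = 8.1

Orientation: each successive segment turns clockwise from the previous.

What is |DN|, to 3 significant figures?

20.0

L is at the origin; LD runs at -77.9° with length 13.6, so D = (2.85, -13.3). ∠LDM = 68.1° gives DM at 170° from the x-axis; with |DM| = 11.3, M = (-8.28, -11.4). ∠DMT = 98.3° gives MT at 88.5° from the x-axis; with |MT| = 25.4, T = (-7.62, 14.0). ∠MTR = 82.7° gives TR at -8.80° from the x-axis; with |TR| = 14.6, R = (6.81, 11.8). ∠TRN = 140.8° gives RN at -48.0° from the x-axis; with |RN| = 12.9, N = (15.4, 2.20). Then |DN| = |N − D| = 20.0.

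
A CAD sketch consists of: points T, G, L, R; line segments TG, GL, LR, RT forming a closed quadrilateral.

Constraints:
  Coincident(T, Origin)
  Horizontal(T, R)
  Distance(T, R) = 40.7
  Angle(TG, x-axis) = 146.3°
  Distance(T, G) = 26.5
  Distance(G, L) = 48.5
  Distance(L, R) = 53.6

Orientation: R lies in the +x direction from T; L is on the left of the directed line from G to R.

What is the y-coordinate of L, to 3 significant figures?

46.7

T is at the origin; T and R share the same y with |TR| = 40.7 and R in +x, so R = (40.7, 0). TG runs at 146.3° with |TG| = 26.5, so G = (-22.0, 14.7). L is determined by |GL| = 48.5 and |LR| = 53.6 together: it lies at the intersection of circle(G, 48.5) and circle(R, 53.6). With |GR| = 64.4, the foot of the radical line on GR is 28.2 from G and the perpendicular offset is √(48.5² − 28.2²) = 39.5. Taking the left-of-GR solution: L = (14.4, 46.7).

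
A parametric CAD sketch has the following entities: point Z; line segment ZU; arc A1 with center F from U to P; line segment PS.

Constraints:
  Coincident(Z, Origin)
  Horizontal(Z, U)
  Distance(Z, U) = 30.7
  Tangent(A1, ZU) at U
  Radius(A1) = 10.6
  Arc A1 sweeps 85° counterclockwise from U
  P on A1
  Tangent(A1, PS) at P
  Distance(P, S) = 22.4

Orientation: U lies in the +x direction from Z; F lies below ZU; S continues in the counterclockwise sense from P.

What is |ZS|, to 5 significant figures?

36.800

Z is at the origin; ZU is horizontal with |ZU| = 30.7 and U on the +x side, so U = (30.700, 0.0000). Since A1 is tangent to ZU there, FU ⟂ ZU, so F = U + (0, -10.6) = (30.700, -10.600). On A1, U sits at bearing 90° from F; an 85° counterclockwise sweep puts P at bearing 175°, so P = F + 10.6·(cos 175°, sin 175°) = (20.140, -9.6761). The tangent condition forces FP to be normal to PS, so PS runs along (−sin 175°, cos 175°); with |PS| = 22.4, S = (18.188, -31.991). Then |ZS| = |S − Z| = 36.800.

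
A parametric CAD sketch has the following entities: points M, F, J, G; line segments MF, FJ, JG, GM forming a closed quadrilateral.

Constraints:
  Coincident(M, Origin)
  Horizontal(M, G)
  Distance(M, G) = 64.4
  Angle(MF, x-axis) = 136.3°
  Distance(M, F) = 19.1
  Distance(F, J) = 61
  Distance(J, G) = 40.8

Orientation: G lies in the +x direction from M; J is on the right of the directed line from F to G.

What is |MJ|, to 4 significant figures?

41.96

M is at the origin; MG is horizontal with |MG| = 64.4 and G in +x, so G = (64.4, 0). MF runs at 136.3° with |MF| = 19.1, so F = (-13.81, 13.20). J is determined by |FJ| = 61.0 and |JG| = 40.8 together: it lies at the intersection of circle(F, 61.0) and circle(G, 40.8). With |FG| = 79.31, the foot of the radical line on FG is 52.62 from F and the perpendicular offset is √(61.0² − 52.62²) = 30.86. Taking the right-of-FG solution: J = (32.94, -25.98).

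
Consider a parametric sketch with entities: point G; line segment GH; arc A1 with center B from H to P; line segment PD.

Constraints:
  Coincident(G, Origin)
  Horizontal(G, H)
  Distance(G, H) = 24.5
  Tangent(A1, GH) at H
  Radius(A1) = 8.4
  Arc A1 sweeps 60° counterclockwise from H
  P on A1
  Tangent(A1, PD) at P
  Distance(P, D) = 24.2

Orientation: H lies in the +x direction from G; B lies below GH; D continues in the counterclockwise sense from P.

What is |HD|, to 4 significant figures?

31.75

G is at the origin; GH is horizontal with |GH| = 24.5 and H on the +x side, so H = (24.50, 0.000). The tangent condition forces BH to be normal to GH, so B = H + (0, -8.4) = (24.50, -8.400). On A1, H sits at bearing 90° from B; a 60° counterclockwise sweep puts P at bearing 150°, so P = B + 8.4·(cos 150°, sin 150°) = (17.23, -4.200). Tangency of A1 to PD means the radius BP is perpendicular to PD, so PD runs along (−sin 150°, cos 150°); with |PD| = 24.2, D = (5.125, -25.16). Then |HD| = |D − H| = 31.75.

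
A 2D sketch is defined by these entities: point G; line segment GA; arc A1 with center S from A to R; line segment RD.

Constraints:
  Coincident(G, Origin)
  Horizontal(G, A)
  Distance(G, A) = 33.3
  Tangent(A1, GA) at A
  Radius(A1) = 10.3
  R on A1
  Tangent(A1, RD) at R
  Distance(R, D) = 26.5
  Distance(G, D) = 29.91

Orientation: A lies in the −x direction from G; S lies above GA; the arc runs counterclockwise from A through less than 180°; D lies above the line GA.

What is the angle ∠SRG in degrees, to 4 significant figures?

161.0°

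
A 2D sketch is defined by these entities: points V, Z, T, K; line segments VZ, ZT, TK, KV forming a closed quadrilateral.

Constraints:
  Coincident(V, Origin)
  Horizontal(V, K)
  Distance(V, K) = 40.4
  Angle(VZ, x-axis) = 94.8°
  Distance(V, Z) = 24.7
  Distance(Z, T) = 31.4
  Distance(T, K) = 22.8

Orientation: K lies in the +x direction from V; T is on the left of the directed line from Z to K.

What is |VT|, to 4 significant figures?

35.02

V is at the origin; VK is horizontal with |VK| = 40.4 and K in +x, so K = (40.4, 0). VZ runs at 94.8° with |VZ| = 24.7, so Z = (-2.067, 24.61). T is determined by |ZT| = 31.4 and |TK| = 22.8 together: it lies at the intersection of circle(Z, 31.4) and circle(K, 22.8). With |ZK| = 49.08, the foot of the radical line on ZK is 29.29 from Z and the perpendicular offset is √(31.4² − 29.29²) = 11.32. Taking the left-of-ZK solution: T = (28.95, 19.72).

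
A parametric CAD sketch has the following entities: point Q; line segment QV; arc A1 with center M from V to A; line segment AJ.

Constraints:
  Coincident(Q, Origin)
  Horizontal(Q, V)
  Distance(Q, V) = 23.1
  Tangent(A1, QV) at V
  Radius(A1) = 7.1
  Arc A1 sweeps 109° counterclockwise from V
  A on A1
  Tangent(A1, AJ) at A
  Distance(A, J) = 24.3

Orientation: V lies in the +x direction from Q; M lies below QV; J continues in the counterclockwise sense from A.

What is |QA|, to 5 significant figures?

18.897

Q is at the origin; QV is horizontal with |QV| = 23.1 and V on the +x side, so V = (23.100, 0.0000). Since A1 is tangent to QV there, MV ⟂ QV, so M = V + (0, -7.1) = (23.100, -7.1000). On A1, V sits at bearing 90° from M; a 109° counterclockwise sweep puts A at bearing 199°, so A = M + 7.1·(cos 199°, sin 199°) = (16.387, -9.4115). Then |QA| = |A − Q| = 18.897.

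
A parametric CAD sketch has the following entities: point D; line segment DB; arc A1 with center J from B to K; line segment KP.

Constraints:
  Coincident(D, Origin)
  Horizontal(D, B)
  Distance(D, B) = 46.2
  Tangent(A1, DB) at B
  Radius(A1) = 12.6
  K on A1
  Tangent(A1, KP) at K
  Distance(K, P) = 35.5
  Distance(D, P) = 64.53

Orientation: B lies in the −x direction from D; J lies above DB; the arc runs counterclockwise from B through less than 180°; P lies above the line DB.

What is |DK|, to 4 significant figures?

37.07

D is at the origin; D and B share the same y with |DB| = 46.2 and B on the −x side, so B = (-46.20, 0.000). Since A1 is tangent to DB there, JB ⟂ DB, so J = B + (0, 12.6) = (-46.20, 12.60). Since JK ⟂ KP (tangency), |JP| = √(12.6² + 35.5²) = 37.67 regardless of where K sits on A1. So P lies on both circle(D, 64.53) and circle(J, 37.67); the above-DB intersection is P = (-40.92, 49.90). K is the foot of the tangent from P: K = (-33.85, 15.11).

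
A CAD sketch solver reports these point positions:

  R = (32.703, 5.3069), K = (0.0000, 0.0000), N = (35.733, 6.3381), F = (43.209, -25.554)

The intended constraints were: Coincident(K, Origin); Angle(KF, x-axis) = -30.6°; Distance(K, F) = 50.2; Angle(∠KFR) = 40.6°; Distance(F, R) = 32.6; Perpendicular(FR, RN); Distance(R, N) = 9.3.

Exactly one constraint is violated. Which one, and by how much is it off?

Distance(R, N) = 9.3 — off by 6.10.

K = (0.00, 0.00) ✓; KF at -30.60° ✓; |KF| = 50.20 ✓; ∠KFR = 40.60° ✓; |FR| = 32.60 ✓; ∠(FR, RN) = 90.01° ✓; |RN| = 3.201 ✗.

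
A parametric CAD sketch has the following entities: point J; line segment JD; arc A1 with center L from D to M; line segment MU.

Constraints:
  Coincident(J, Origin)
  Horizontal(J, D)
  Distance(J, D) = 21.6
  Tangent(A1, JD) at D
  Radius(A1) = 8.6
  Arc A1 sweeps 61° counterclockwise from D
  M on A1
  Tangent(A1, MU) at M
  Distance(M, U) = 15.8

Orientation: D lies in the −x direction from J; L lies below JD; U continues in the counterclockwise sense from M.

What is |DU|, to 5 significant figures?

23.739

On A1, D sits at bearing 90° from L; a 61° counterclockwise sweep puts M at bearing 151°, so M = L + 8.6·(cos 151°, sin 151°) = (-29.122, -4.4306). Since A1 is tangent to MU there, LM ⟂ MU, so MU runs along (−sin 151°, cos 151°); with |MU| = 15.8, U = (-36.782, -18.250). Then |DU| = |U − D| = 23.739.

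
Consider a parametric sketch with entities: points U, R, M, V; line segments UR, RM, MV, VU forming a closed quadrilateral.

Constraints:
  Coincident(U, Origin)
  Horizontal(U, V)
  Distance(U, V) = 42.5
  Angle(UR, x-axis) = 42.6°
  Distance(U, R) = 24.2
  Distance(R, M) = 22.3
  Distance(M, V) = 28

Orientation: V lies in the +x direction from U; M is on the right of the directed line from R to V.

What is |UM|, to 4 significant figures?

16.16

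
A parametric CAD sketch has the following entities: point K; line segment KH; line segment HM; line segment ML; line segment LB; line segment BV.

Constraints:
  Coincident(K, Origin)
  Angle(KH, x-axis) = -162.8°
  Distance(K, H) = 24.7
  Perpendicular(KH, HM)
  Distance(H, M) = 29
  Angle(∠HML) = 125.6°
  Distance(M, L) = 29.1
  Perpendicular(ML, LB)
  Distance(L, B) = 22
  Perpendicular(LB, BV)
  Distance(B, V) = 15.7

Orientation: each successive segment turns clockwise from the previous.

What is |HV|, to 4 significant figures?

30.32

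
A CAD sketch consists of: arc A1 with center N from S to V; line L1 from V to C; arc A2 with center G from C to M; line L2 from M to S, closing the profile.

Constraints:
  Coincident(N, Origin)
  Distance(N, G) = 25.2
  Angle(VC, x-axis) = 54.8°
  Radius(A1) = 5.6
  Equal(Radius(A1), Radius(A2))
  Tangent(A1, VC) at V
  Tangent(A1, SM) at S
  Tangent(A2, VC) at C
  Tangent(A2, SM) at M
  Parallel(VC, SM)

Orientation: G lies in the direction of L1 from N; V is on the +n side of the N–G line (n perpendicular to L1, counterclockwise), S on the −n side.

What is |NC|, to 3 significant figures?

25.8

Tangency of A1 to both parallel lines with radius 5.6 puts V and S at N ± 5.6·n: V = (-4.58, 3.23), S = (4.58, -3.23). Equal radii place C and M the same way about G: C = G + 5.6·n = (9.95, 23.8), M = G − 5.6·n = (19.1, 17.4). Then |NC| = |C − N| = 25.8.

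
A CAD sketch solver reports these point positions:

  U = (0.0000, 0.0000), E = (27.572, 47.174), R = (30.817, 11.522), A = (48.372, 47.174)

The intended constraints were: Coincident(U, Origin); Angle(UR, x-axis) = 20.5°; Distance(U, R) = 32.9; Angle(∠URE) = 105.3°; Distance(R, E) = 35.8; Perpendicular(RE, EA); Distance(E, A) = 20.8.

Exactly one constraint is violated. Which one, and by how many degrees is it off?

Perpendicular(RE, EA) — off by 5.20°.

U = (0.00, 0.00) ✓; UR at 20.50° ✓; |UR| = 32.90 ✓; ∠URE = 105.3° ✓; |RE| = 35.80 ✓; ∠(RE, EA) = 95.20° ✗; |EA| = 20.80 ✓.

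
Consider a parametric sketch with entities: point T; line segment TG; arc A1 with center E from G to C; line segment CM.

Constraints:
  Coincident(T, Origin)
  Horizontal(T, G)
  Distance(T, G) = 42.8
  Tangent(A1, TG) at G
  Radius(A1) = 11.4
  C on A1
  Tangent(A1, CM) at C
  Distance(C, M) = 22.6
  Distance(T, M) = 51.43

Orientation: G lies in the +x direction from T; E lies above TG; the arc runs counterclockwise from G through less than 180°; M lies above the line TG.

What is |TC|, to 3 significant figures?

54.8

Checks: T = (0.00, 0.00) ✓; |EC| = 11.40 ✓; ∠(EC, CM) = 90.00° ✓; |CM| = 22.60 ✓; |TM| = 51.43 ✓.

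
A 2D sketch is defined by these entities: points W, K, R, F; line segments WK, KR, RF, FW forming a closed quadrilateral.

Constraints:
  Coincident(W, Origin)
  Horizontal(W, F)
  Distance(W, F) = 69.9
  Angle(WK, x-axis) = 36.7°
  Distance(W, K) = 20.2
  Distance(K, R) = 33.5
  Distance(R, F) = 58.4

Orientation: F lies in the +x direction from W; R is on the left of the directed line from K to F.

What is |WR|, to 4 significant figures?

52.09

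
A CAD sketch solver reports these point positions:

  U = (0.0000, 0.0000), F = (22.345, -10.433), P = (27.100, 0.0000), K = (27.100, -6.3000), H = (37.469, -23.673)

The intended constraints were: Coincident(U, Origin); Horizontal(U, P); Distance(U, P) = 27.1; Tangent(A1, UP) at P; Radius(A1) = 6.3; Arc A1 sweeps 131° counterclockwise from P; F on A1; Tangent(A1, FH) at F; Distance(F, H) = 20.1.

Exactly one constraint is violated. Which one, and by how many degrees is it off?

Tangent(A1, FH) at F — off by 7.80°.

U = (0.00, 0.00) ✓; U.y = 0.00, P.y = 0.00 ✓; |UP| = 27.10 ✓; ∠(KP, PU) = 90.00° ✓; |KP| = 6.300 ✓; bearing(K→F) − bearing(K→P) = 131.0° ✓; |KF| = 6.300 ✓; ∠(KF, FH) = 82.20° ✗; |FH| = 20.10 ✓.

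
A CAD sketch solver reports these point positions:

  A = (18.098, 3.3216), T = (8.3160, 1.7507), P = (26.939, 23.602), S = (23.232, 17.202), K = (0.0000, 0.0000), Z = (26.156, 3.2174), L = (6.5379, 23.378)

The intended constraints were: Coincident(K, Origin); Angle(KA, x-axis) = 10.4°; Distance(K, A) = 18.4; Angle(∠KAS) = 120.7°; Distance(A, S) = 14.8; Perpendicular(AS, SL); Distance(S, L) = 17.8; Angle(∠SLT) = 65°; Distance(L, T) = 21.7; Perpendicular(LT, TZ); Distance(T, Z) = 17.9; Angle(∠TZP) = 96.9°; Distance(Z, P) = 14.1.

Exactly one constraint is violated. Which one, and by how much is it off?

Distance(Z, P) = 14.1 — off by 6.30.

K = (0.00, 0.00) ✓; KA at 10.40° ✓; |KA| = 18.40 ✓; ∠KAS = 120.7° ✓; |AS| = 14.80 ✓; ∠(AS, SL) = 90.00° ✓; |SL| = 17.80 ✓; ∠SLT = 65.00° ✓; |LT| = 21.70 ✓; ∠(LT, TZ) = 90.00° ✓; |TZ| = 17.90 ✓; ∠TZP = 96.90° ✓; |ZP| = 20.40 ✗.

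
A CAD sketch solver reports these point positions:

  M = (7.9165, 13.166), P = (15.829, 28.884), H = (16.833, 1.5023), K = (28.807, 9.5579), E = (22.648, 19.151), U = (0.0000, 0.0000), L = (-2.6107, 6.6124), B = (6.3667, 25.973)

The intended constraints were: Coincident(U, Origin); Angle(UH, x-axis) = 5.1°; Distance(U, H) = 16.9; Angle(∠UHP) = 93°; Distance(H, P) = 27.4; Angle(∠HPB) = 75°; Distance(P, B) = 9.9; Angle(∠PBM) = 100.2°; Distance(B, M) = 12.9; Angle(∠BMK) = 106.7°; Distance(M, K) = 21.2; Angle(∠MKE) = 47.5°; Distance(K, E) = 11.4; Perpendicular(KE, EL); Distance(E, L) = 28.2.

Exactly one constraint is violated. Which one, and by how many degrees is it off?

Perpendicular(KE, EL) — off by 6.30°.

U = (0.00, 0.00) ✓; UH at 5.100° ✓; |UH| = 16.90 ✓; ∠UHP = 93.00° ✓; |HP| = 27.40 ✓; ∠HPB = 75.00° ✓; |PB| = 9.900 ✓; ∠PBM = 100.2° ✓; |BM| = 12.90 ✓; ∠BMK = 106.7° ✓; |MK| = 21.20 ✓; ∠MKE = 47.50° ✓; |KE| = 11.40 ✓; ∠(KE, EL) = 83.70° ✗; |EL| = 28.20 ✓.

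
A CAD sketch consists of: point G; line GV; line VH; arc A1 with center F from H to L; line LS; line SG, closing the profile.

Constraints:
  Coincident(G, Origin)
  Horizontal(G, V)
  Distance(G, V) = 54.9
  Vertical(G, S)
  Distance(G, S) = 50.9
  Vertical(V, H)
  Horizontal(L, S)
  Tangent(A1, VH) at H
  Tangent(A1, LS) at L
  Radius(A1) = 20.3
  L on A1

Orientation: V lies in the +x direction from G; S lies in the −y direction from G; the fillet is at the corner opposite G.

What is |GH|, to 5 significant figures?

62.852

G is at the origin; GV is horizontal with |GV| = 54.9 and V on the +x side, so V = (54.900, 0.0000). G and S share the same x with |GS| = 50.9 and S on the −y side, so S = (0.0000, -50.900). The virtual corner opposite G is at (54.900, -50.900). The tangent condition forces FH to be normal to VH and the tangent condition forces FL to be normal to LS, with radius 20.3, so the center F sits 20.3 in from both sides at F = (34.600, -30.600). That places the tangent points at H = (54.900, -30.600) on VH and L = (34.600, -50.900) on LS. Then |GH| = |H − G| = 62.852.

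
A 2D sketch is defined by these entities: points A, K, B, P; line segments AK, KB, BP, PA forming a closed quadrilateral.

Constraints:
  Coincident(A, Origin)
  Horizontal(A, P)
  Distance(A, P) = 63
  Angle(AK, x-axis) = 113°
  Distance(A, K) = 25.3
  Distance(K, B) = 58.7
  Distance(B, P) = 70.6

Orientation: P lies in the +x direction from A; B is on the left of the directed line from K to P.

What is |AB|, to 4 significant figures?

71.62

Checks: |KB| = 58.70 ✓; |BP| = 70.60 ✓.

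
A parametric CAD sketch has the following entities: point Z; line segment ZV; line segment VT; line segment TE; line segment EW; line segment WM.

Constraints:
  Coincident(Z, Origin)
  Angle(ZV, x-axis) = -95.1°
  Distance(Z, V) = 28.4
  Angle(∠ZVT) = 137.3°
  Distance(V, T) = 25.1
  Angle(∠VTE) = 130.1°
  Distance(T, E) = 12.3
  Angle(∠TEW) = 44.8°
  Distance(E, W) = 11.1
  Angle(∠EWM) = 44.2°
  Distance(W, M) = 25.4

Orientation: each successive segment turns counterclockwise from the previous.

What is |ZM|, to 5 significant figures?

68.072

Z is at the origin; ZV runs at -95.1° with length 28.4, so V = (-2.5246, -28.288). ∠ZVT = 137.3° gives VT at -52.400° from the x-axis; with |VT| = 25.1, T = (12.790, -48.174). ∠VTE = 130.1° gives TE at -2.5000° from the x-axis; with |TE| = 12.3, E = (25.078, -48.711). ∠TEW = 44.8° gives EW at 132.70° from the x-axis; with |EW| = 11.1, W = (17.551, -40.553). ∠EWM = 44.2° gives WM at -91.500° from the x-axis; with |WM| = 25.4, M = (16.886, -65.944). Then |ZM| = |M − Z| = 68.072.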